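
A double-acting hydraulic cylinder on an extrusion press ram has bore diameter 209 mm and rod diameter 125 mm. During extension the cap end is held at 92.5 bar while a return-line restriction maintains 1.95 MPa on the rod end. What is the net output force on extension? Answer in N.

F ≈ 2.74e5 N

Cap-side area A_cap = π/4 × (209 mm)² = 34310 mm^2
Rod-side annular area A_ann = π/4 × (209² − 125²) = 22040 mm^2
Net thrust = P_cap·A_cap − P_rod·A_ann = 3.173e5 N − 42970 N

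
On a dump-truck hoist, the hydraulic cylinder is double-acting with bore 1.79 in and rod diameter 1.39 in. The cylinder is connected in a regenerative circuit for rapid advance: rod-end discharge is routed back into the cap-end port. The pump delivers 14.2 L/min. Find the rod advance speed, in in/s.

v ≈ 9.52 in/s

In regeneration the rod-end outflow joins the pump flow into the cap end, so the net volume the pump must supply per unit advance equals the rod cross-section area.
Rod cross-section A_rod = π/4 × (1.39 in)² = 1.517 in^2
v = Q_pump / A_rod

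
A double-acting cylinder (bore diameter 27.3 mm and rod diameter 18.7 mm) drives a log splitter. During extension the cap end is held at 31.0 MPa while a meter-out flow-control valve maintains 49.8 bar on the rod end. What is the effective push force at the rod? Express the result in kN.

F ≈ 16.6 kN

Cap-side area A_cap = π/4 × (27.3 mm)² = 585.3 mm^2
Rod-side annular area A_ann = π/4 × (27.3² − 18.7²) = 310.7 mm^2
Net thrust = P_cap·A_cap − P_rod·A_ann = 18.15 kN − 1.547 kN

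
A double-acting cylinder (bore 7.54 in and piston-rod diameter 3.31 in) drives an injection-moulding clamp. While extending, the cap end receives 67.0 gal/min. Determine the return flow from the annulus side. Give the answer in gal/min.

Q_out ≈ 54.1 gal/min

Cap-side area A_cap = π/4 × (7.54 in)² = 44.65 in^2
Rod-side annular area A_ann = π/4 × (7.54² − 3.31²) = 36.05 in^2
Piston speed v = Q_in/A_cap; rod-end outflow Q_out = v × A_ann = Q_in × A_ann/A_cap.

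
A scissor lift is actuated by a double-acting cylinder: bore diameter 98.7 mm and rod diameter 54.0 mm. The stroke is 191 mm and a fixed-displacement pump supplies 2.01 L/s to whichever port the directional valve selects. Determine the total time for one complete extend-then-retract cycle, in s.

Cap-side area A_cap = π/4 × (98.7 mm)² = 7651 mm^2
Rod-side annular area A_ann = π/4 × (98.7² − 54.0²) = 5361 mm^2
t_ext = A_cap·L/Q = 0.7270 s
t_ret = A_ann·L/Q = 0.5094 s
t_cycle = t_ext + t_ret

t ≈ 1.24 s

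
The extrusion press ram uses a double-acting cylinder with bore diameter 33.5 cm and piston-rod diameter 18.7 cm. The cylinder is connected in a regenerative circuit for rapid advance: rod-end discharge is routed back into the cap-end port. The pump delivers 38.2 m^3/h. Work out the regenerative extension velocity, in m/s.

In regeneration the rod-end outflow joins the pump flow into the cap end, so the net volume the pump must supply per unit advance equals the rod cross-section area.
Rod cross-section A_rod = π/4 × (18.7 cm)² = 274.6 cm^2
v = Q_pump / A_rod

v ≈ 0.386 m/s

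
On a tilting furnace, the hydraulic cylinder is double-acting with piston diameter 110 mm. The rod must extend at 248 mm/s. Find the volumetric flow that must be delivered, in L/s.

Cap-side area A_cap = π/4 × (110 mm)² = 9503 mm^2
Q = A × v

Q ≈ 2.36 L/s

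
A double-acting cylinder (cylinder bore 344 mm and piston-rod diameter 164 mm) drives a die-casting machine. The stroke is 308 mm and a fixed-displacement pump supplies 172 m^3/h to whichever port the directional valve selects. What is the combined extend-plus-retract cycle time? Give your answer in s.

Cap-side area A_cap = π/4 × (344 mm)² = 92940 mm^2
Rod-side annular area A_ann = π/4 × (344² − 164²) = 71820 mm^2
t_ext = A_cap·L/Q = 0.5991 s
t_ret = A_ann·L/Q = 0.4630 s
t_cycle = t_ext + t_ret

t ≈ 1.06 s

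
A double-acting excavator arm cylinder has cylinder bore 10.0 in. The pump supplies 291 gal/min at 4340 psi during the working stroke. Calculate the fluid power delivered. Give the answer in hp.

Hydraulic power = P × Q

W ≈ 737 hp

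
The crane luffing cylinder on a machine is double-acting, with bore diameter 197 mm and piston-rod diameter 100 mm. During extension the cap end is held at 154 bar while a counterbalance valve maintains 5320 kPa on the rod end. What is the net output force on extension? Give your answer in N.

F ≈ 3.49e5 N

Cap-side area A_cap = π/4 × (197 mm)² = 30480 mm^2
Rod-side annular area A_ann = π/4 × (197² − 100²) = 22630 mm^2
Net thrust = P_cap·A_cap − P_rod·A_ann = 4.694e5 N − 1.204e5 N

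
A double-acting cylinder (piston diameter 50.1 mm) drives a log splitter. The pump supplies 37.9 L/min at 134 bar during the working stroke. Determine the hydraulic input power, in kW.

Hydraulic power = P × Q

W ≈ 8.46 kW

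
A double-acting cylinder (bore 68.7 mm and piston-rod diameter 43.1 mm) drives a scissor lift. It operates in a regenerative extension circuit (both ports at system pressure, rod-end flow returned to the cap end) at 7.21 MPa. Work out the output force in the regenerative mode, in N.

With equal pressure on both faces, forces on the annular region cancel; the net push is pressure × rod cross-section.
Rod cross-section A_rod = π/4 × (43.1 mm)² = 1459 mm^2
F = P × A_rod

F ≈ 10500 N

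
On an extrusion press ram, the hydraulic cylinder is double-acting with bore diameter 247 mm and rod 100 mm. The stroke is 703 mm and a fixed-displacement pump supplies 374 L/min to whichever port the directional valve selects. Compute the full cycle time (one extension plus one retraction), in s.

Cap-side area A_cap = π/4 × (247 mm)² = 47920 mm^2
Rod-side annular area A_ann = π/4 × (247² − 100²) = 40060 mm^2
t_ext = A_cap·L/Q = 5.404 s
t_ret = A_ann·L/Q = 4.518 s
t_cycle = t_ext + t_ret

t ≈ 9.92 s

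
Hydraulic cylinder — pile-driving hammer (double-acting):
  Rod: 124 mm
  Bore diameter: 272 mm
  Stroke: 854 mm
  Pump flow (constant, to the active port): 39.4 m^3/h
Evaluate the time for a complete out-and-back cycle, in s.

t ≈ 8.13 s

Cap-side area A_cap = π/4 × (272 mm)² = 58110 mm^2
Rod-side annular area A_ann = π/4 × (272² − 124²) = 46030 mm^2
t_ext = A_cap·L/Q = 4.534 s
t_ret = A_ann·L/Q = 3.592 s
t_cycle = t_ext + t_ret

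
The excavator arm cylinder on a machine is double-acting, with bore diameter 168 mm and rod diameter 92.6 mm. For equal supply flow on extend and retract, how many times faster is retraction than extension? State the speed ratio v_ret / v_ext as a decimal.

v_ret/v_ext ≈ 1.44

Cap-side area A_cap = π/4 × (168 mm)² = 22170 mm^2
Rod-side annular area A_ann = π/4 × (168² − 92.6²) = 15430 mm^2
For equal Q, v ∝ 1/A, so v_ret/v_ext = A_cap/A_ann.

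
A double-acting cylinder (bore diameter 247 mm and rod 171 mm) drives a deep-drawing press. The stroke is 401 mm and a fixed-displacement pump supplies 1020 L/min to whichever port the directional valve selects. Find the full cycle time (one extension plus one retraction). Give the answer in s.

t ≈ 1.72 s

Cap-side area A_cap = π/4 × (247 mm)² = 47920 mm^2
Rod-side annular area A_ann = π/4 × (247² − 171²) = 24950 mm^2
t_ext = A_cap·L/Q = 1.130 s
t_ret = A_ann·L/Q = 0.5885 s
t_cycle = t_ext + t_ret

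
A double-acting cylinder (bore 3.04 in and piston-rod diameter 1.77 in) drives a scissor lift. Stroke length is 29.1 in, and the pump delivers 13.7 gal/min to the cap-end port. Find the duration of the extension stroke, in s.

t ≈ 4.00 s

Cap-side area A_cap = π/4 × (3.04 in)² = 7.258 in^2
Swept volume V = A × L; t = V / Q = A·L / Q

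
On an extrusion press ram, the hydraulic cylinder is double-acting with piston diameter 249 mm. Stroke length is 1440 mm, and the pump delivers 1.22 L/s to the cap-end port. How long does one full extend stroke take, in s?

t ≈ 57.5 s

Cap-side area A_cap = π/4 × (249 mm)² = 48700 mm^2
Swept volume V = A × L; t = V / Q = A·L / Q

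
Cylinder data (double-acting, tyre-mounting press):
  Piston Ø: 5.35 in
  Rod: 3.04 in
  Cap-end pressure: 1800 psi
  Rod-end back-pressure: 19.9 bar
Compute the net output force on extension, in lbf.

Cap-side area A_cap = π/4 × (5.35 in)² = 22.48 in^2
Rod-side annular area A_ann = π/4 × (5.35² − 3.04²) = 15.22 in^2
Net thrust = P_cap·A_cap − P_rod·A_ann = 40460 lbf − 4393 lbf

F ≈ 36100 lbf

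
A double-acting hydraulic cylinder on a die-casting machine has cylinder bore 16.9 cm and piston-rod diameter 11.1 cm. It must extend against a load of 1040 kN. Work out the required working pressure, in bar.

P ≈ 464 bar

Cap-side area A_cap = π/4 × (16.9 cm)² = 224.3 cm^2
P = F / A = 1040 kN / A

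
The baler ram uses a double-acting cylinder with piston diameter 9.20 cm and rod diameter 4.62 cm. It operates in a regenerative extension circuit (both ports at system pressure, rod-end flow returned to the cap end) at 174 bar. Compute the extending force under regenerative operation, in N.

With equal pressure on both faces, forces on the annular region cancel; the net push is pressure × rod cross-section.
Rod cross-section A_rod = π/4 × (4.62 cm)² = 16.76 cm^2
F = P × A_rod

F ≈ 29200 N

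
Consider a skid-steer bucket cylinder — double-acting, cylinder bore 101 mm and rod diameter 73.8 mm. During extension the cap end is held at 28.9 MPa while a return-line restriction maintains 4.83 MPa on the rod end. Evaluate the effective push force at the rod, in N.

F ≈ 2.14e5 N

Cap-side area A_cap = π/4 × (101 mm)² = 8012 mm^2
Rod-side annular area A_ann = π/4 × (101² − 73.8²) = 3734 mm^2
Net thrust = P_cap·A_cap − P_rod·A_ann = 2.315e5 N − 18040 N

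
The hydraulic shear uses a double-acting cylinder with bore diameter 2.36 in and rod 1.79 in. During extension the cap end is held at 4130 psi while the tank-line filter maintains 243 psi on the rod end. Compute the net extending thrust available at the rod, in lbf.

F ≈ 17600 lbf

Cap-side area A_cap = π/4 × (2.36 in)² = 4.374 in^2
Rod-side annular area A_ann = π/4 × (2.36² − 1.79²) = 1.858 in^2
Net thrust = P_cap·A_cap − P_rod·A_ann = 18070 lbf − 451.5 lbf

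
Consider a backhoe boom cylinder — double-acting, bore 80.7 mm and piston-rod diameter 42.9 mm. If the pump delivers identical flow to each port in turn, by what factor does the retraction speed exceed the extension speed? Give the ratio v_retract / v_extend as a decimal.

Cap-side area A_cap = π/4 × (80.7 mm)² = 5115 mm^2
Rod-side annular area A_ann = π/4 × (80.7² − 42.9²) = 3669 mm^2
For equal Q, v ∝ 1/A, so v_ret/v_ext = A_cap/A_ann.

v_ret/v_ext ≈ 1.39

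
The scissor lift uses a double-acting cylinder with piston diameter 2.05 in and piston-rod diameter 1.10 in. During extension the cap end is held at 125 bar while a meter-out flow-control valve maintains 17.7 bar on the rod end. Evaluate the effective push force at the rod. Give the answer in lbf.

F ≈ 5380 lbf

Cap-side area A_cap = π/4 × (2.05 in)² = 3.301 in^2
Rod-side annular area A_ann = π/4 × (2.05² − 1.10²) = 2.350 in^2
Net thrust = P_cap·A_cap − P_rod·A_ann = 5984 lbf − 603.4 lbf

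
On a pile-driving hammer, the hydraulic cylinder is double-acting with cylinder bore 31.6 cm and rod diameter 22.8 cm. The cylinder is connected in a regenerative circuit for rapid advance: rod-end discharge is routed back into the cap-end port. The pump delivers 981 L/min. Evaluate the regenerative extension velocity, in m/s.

v ≈ 0.400 m/s

In regeneration the rod-end outflow joins the pump flow into the cap end, so the net volume the pump must supply per unit advance equals the rod cross-section area.
Rod cross-section A_rod = π/4 × (22.8 cm)² = 408.3 cm^2
v = Q_pump / A_rod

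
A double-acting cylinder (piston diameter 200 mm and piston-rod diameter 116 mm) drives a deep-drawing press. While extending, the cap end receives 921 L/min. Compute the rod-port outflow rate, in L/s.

Cap-side area A_cap = π/4 × (200 mm)² = 31420 mm^2
Rod-side annular area A_ann = π/4 × (200² − 116²) = 20850 mm^2
Piston speed v = Q_in/A_cap; rod-end outflow Q_out = v × A_ann = Q_in × A_ann/A_cap.

Q_out ≈ 10.2 L/s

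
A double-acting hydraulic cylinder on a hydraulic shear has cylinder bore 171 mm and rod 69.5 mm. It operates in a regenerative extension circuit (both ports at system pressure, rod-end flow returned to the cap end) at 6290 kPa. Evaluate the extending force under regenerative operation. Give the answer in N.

With equal pressure on both faces, forces on the annular region cancel; the net push is pressure × rod cross-section.
Rod cross-section A_rod = π/4 × (69.5 mm)² = 3794 mm^2
F = P × A_rod

F ≈ 23900 N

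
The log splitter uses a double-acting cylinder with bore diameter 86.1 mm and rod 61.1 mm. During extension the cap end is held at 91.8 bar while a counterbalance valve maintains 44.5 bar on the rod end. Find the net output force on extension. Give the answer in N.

F ≈ 40600 N

Cap-side area A_cap = π/4 × (86.1 mm)² = 5822 mm^2
Rod-side annular area A_ann = π/4 × (86.1² − 61.1²) = 2890 mm^2
Net thrust = P_cap·A_cap − P_rod·A_ann = 53450 N − 12860 N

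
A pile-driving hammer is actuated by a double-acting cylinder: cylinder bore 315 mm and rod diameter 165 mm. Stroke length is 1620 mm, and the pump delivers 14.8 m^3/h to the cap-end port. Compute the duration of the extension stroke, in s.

t ≈ 30.7 s

Cap-side area A_cap = π/4 × (315 mm)² = 77930 mm^2
Swept volume V = A × L; t = V / Q = A·L / Q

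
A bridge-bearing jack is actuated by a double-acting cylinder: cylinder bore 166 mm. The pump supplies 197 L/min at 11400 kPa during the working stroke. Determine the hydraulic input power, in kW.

W ≈ 37.4 kW

Hydraulic power = P × Q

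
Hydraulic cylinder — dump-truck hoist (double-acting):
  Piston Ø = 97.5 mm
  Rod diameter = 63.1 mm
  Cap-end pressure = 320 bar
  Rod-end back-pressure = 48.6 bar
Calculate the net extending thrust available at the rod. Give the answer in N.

F ≈ 2.18e5 N

Cap-side area A_cap = π/4 × (97.5 mm)² = 7466 mm^2
Rod-side annular area A_ann = π/4 × (97.5² − 63.1²) = 4339 mm^2
Net thrust = P_cap·A_cap − P_rod·A_ann = 2.389e5 N − 21090 N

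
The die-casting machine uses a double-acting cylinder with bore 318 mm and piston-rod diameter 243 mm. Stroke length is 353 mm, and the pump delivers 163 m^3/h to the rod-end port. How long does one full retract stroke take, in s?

Rod-side annular area A_ann = π/4 × (318² − 243²) = 33050 mm^2
Swept volume V = A × L; t = V / Q = A·L / Q

t ≈ 0.258 s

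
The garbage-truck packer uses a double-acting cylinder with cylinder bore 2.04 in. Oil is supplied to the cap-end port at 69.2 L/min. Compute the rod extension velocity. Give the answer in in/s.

Cap-side area A_cap = π/4 × (2.04 in)² = 3.269 in^2
v = Q / A

v ≈ 21.5 in/s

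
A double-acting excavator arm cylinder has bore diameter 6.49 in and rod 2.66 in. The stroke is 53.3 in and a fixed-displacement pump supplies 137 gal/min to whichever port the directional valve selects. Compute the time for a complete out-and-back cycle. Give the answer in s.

t ≈ 6.12 s

Cap-side area A_cap = π/4 × (6.49 in)² = 33.08 in^2
Rod-side annular area A_ann = π/4 × (6.49² − 2.66²) = 27.52 in^2
t_ext = A_cap·L/Q = 3.343 s
t_ret = A_ann·L/Q = 2.781 s
t_cycle = t_ext + t_ret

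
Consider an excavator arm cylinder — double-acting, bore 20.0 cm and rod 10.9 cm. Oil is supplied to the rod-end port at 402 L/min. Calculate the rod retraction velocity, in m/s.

Rod-side annular area A_ann = π/4 × (20.0² − 10.9²) = 220.8 cm^2
Flow into the rod-end port fills the annular volume.
v = Q / A

v ≈ 0.303 m/s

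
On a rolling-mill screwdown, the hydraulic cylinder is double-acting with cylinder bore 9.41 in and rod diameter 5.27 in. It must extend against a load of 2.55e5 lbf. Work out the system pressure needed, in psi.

Cap-side area A_cap = π/4 × (9.41 in)² = 69.55 in^2
P = F / A = 2.55e5 lbf / A

P ≈ 3670 psi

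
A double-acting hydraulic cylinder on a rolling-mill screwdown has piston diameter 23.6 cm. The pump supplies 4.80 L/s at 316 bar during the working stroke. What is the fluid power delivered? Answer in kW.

Hydraulic power = P × Q

W ≈ 152 kW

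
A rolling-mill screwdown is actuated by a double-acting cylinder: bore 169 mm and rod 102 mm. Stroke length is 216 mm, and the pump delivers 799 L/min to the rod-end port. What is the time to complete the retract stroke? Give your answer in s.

Rod-side annular area A_ann = π/4 × (169² − 102²) = 14260 mm^2
Swept volume V = A × L; t = V / Q = A·L / Q

t ≈ 0.231 s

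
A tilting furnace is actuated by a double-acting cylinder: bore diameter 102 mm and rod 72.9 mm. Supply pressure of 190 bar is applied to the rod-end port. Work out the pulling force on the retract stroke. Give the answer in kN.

F ≈ 75.9 kN

Rod-side annular area A_ann = π/4 × (102² − 72.9²) = 3997 mm^2
On retraction the pressure acts on the annular area (bore minus rod).
F = P × A_ann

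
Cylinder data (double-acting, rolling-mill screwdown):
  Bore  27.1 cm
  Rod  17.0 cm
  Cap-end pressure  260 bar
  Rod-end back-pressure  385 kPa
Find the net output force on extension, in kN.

F ≈ 1490 kN

Cap-side area A_cap = π/4 × (27.1 cm)² = 576.8 cm^2
Rod-side annular area A_ann = π/4 × (27.1² − 17.0²) = 349.8 cm^2
Net thrust = P_cap·A_cap − P_rod·A_ann = 1500 kN − 13.47 kN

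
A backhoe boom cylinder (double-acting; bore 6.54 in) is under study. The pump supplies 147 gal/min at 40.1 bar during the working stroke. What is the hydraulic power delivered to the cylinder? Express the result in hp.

Hydraulic power = P × Q

W ≈ 49.9 hp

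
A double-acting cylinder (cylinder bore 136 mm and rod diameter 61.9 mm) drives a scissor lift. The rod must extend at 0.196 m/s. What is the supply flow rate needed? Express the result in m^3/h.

Q ≈ 10.3 m^3/h

Cap-side area A_cap = π/4 × (136 mm)² = 14530 mm^2
Q = A × v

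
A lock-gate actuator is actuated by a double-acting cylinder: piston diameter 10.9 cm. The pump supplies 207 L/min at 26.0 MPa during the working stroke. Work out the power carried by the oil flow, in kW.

Hydraulic power = P × Q

W ≈ 89.7 kW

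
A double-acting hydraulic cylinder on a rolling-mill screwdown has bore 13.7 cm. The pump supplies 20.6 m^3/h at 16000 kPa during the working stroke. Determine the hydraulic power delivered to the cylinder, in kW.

W ≈ 91.6 kW

Hydraulic power = P × Q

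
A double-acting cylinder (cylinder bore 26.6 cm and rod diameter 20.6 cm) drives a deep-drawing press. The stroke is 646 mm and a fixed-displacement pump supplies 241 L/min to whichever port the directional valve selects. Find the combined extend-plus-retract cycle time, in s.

Cap-side area A_cap = π/4 × (26.6 cm)² = 555.7 cm^2
Rod-side annular area A_ann = π/4 × (26.6² − 20.6²) = 222.4 cm^2
t_ext = A_cap·L/Q = 8.938 s
t_ret = A_ann·L/Q = 3.577 s
t_cycle = t_ext + t_ret

t ≈ 12.5 s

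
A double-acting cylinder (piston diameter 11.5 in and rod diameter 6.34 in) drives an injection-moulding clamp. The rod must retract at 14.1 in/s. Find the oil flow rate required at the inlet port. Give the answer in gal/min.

Q ≈ 265 gal/min

Rod-side annular area A_ann = π/4 × (11.5² − 6.34²) = 72.30 in^2
Q = A × v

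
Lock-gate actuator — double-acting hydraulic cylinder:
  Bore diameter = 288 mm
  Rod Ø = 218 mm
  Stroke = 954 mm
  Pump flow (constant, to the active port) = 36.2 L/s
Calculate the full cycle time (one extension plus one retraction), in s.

Cap-side area A_cap = π/4 × (288 mm)² = 65140 mm^2
Rod-side annular area A_ann = π/4 × (288² − 218²) = 27820 mm^2
t_ext = A_cap·L/Q = 1.717 s
t_ret = A_ann·L/Q = 0.7331 s
t_cycle = t_ext + t_ret

t ≈ 2.45 s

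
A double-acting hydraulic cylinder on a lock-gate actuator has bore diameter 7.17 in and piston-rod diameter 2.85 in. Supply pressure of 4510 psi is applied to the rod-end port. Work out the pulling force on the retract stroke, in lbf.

Rod-side annular area A_ann = π/4 × (7.17² − 2.85²) = 34.00 in^2
On retraction the pressure acts on the annular area (bore minus rod).
F = P × A_ann

F ≈ 1.53e5 lbf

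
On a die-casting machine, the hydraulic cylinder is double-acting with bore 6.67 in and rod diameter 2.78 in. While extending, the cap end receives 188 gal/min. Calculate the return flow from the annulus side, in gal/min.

Cap-side area A_cap = π/4 × (6.67 in)² = 34.94 in^2
Rod-side annular area A_ann = π/4 × (6.67² − 2.78²) = 28.87 in^2
Piston speed v = Q_in/A_cap; rod-end outflow Q_out = v × A_ann = Q_in × A_ann/A_cap.

Q_out ≈ 155 gal/min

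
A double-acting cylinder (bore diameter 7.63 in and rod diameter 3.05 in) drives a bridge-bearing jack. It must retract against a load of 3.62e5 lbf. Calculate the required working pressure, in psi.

P ≈ 9420 psi

Rod-side annular area A_ann = π/4 × (7.63² − 3.05²) = 38.42 in^2
Retraction: pressure acts on the annular area.
P = F / A = 3.62e5 lbf / A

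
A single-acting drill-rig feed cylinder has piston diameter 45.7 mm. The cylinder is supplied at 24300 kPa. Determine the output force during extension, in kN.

Cap-side area A_cap = π/4 × (45.7 mm)² = 1640 mm^2
F = P × A_cap = 24300 kPa × A_cap

F ≈ 39.9 kN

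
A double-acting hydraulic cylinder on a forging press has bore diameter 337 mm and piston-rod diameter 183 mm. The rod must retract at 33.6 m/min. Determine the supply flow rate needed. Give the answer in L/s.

Q ≈ 35.2 L/s

Rod-side annular area A_ann = π/4 × (337² − 183²) = 62890 mm^2
Q = A × v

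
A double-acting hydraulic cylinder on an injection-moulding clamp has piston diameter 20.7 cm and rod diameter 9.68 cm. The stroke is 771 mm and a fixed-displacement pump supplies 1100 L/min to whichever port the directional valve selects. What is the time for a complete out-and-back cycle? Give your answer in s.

Cap-side area A_cap = π/4 × (20.7 cm)² = 336.5 cm^2
Rod-side annular area A_ann = π/4 × (20.7² − 9.68²) = 262.9 cm^2
t_ext = A_cap·L/Q = 1.415 s
t_ret = A_ann·L/Q = 1.106 s
t_cycle = t_ext + t_ret

t ≈ 2.52 s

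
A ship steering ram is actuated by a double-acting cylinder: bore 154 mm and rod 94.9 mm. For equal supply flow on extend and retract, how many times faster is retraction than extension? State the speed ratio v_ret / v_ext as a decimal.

v_ret/v_ext ≈ 1.61

Cap-side area A_cap = π/4 × (154 mm)² = 18630 mm^2
Rod-side annular area A_ann = π/4 × (154² − 94.9²) = 11550 mm^2
For equal Q, v ∝ 1/A, so v_ret/v_ext = A_cap/A_ann.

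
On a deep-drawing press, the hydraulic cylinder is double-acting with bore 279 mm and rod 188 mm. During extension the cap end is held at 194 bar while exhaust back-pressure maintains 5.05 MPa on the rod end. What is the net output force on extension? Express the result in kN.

Cap-side area A_cap = π/4 × (279 mm)² = 61140 mm^2
Rod-side annular area A_ann = π/4 × (279² − 188²) = 33380 mm^2
Net thrust = P_cap·A_cap − P_rod·A_ann = 1186 kN − 168.6 kN

F ≈ 1020 kN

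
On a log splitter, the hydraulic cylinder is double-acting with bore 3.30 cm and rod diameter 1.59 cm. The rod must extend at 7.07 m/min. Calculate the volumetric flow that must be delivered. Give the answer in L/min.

Q ≈ 6.05 L/min

Cap-side area A_cap = π/4 × (3.30 cm)² = 8.553 cm^2
Q = A × v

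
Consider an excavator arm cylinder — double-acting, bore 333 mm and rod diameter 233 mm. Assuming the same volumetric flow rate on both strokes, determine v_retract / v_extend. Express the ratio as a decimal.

Cap-side area A_cap = π/4 × (333 mm)² = 87090 mm^2
Rod-side annular area A_ann = π/4 × (333² − 233²) = 44450 mm^2
For equal Q, v ∝ 1/A, so v_ret/v_ext = A_cap/A_ann.

v_ret/v_ext ≈ 1.96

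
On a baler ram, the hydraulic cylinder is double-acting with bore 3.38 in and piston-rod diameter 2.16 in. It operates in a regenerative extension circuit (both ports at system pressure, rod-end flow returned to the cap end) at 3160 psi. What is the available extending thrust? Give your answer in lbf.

F ≈ 11600 lbf

With equal pressure on both faces, forces on the annular region cancel; the net push is pressure × rod cross-section.
Rod cross-section A_rod = π/4 × (2.16 in)² = 3.664 in^2
F = P × A_rod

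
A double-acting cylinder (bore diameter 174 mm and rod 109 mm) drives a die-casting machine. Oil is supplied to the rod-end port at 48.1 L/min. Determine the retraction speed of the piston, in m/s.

v ≈ 0.0555 m/s

Rod-side annular area A_ann = π/4 × (174² − 109²) = 14450 mm^2
Flow into the rod-end port fills the annular volume.
v = Q / A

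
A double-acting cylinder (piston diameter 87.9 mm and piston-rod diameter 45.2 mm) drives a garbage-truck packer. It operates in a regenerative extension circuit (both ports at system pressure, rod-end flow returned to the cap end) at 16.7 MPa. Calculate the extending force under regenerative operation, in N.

F ≈ 26800 N

With equal pressure on both faces, forces on the annular region cancel; the net push is pressure × rod cross-section.
Rod cross-section A_rod = π/4 × (45.2 mm)² = 1605 mm^2
F = P × A_rod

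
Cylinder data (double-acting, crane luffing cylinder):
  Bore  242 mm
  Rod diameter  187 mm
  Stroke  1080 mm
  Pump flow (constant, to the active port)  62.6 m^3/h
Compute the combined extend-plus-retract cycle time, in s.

t ≈ 4.01 s

Cap-side area A_cap = π/4 × (242 mm)² = 46000 mm^2
Rod-side annular area A_ann = π/4 × (242² − 187²) = 18530 mm^2
t_ext = A_cap·L/Q = 2.857 s
t_ret = A_ann·L/Q = 1.151 s
t_cycle = t_ext + t_ret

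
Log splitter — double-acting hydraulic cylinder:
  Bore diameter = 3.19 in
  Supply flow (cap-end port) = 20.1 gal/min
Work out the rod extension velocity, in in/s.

v ≈ 9.68 in/s

Cap-side area A_cap = π/4 × (3.19 in)² = 7.992 in^2
v = Q / A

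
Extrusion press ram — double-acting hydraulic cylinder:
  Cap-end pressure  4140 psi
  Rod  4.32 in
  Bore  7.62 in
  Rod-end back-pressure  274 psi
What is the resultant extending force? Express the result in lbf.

F ≈ 1.80e5 lbf

Cap-side area A_cap = π/4 × (7.62 in)² = 45.60 in^2
Rod-side annular area A_ann = π/4 × (7.62² − 4.32²) = 30.95 in^2
Net thrust = P_cap·A_cap − P_rod·A_ann = 1.888e5 lbf − 8479 lbf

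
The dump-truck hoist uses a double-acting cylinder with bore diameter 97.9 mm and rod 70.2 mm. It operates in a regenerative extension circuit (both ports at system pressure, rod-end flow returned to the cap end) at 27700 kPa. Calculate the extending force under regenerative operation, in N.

With equal pressure on both faces, forces on the annular region cancel; the net push is pressure × rod cross-section.
Rod cross-section A_rod = π/4 × (70.2 mm)² = 3870 mm^2
F = P × A_rod

F ≈ 1.07e5 N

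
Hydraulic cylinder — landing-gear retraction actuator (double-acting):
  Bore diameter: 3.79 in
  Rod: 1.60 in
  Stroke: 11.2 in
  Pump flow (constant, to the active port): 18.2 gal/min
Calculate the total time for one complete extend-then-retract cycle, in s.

t ≈ 3.29 s

Cap-side area A_cap = π/4 × (3.79 in)² = 11.28 in^2
Rod-side annular area A_ann = π/4 × (3.79² − 1.60²) = 9.271 in^2
t_ext = A_cap·L/Q = 1.803 s
t_ret = A_ann·L/Q = 1.482 s
t_cycle = t_ext + t_ret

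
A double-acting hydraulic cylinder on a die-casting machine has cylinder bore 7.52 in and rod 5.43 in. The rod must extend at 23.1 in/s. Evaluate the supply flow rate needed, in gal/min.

Cap-side area A_cap = π/4 × (7.52 in)² = 44.41 in^2
Q = A × v

Q ≈ 266 gal/min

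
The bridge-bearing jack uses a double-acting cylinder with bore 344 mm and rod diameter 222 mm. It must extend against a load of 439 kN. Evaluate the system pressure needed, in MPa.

P ≈ 4.72 MPa

Cap-side area A_cap = π/4 × (344 mm)² = 92940 mm^2
P = F / A = 439 kN / A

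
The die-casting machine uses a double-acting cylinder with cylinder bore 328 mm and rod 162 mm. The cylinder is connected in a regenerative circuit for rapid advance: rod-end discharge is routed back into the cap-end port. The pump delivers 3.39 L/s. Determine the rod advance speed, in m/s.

In regeneration the rod-end outflow joins the pump flow into the cap end, so the net volume the pump must supply per unit advance equals the rod cross-section area.
Rod cross-section A_rod = π/4 × (162 mm)² = 20610 mm^2
v = Q_pump / A_rod

v ≈ 0.164 m/s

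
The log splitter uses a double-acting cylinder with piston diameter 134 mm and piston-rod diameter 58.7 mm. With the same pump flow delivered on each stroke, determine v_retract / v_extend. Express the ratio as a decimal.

Cap-side area A_cap = π/4 × (134 mm)² = 14100 mm^2
Rod-side annular area A_ann = π/4 × (134² − 58.7²) = 11400 mm^2
For equal Q, v ∝ 1/A, so v_ret/v_ext = A_cap/A_ann.

v_ret/v_ext ≈ 1.24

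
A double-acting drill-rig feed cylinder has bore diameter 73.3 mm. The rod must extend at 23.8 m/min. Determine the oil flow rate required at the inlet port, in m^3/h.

Q ≈ 6.03 m^3/h

Cap-side area A_cap = π/4 × (73.3 mm)² = 4220 mm^2
Q = A × v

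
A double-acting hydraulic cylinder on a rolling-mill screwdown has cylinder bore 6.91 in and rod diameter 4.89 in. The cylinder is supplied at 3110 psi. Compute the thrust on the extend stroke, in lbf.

Cap-side area A_cap = π/4 × (6.91 in)² = 37.50 in^2
F = P × A_cap = 3110 psi × A_cap

F ≈ 1.17e5 lbf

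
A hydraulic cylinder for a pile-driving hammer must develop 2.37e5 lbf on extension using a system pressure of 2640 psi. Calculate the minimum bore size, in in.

D ≈ 10.7 in

Extension force acts on the full piston face: F = P × (π/4)D².
D = √(4F / (πP)) = √(4 × 2.37e5 lbf / (π × 2640 psi))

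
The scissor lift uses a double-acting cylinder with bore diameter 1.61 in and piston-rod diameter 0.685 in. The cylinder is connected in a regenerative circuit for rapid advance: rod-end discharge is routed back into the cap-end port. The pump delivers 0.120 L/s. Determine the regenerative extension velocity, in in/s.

v ≈ 19.9 in/s

In regeneration the rod-end outflow joins the pump flow into the cap end, so the net volume the pump must supply per unit advance equals the rod cross-section area.
Rod cross-section A_rod = π/4 × (0.685 in)² = 0.3685 in^2
v = Q_pump / A_rod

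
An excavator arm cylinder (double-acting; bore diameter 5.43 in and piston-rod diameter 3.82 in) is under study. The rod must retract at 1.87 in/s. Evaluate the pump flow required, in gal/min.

Rod-side annular area A_ann = π/4 × (5.43² − 3.82²) = 11.70 in^2
Q = A × v

Q ≈ 5.68 gal/min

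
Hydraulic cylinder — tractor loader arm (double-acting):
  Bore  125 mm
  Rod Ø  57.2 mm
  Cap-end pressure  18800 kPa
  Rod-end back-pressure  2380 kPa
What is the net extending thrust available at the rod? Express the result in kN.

F ≈ 208 kN

Cap-side area A_cap = π/4 × (125 mm)² = 12270 mm^2
Rod-side annular area A_ann = π/4 × (125² − 57.2²) = 9702 mm^2
Net thrust = P_cap·A_cap − P_rod·A_ann = 230.7 kN − 23.09 kN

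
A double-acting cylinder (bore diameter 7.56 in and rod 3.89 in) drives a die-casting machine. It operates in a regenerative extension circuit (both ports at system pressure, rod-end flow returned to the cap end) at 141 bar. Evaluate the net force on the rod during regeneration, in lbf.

With equal pressure on both faces, forces on the annular region cancel; the net push is pressure × rod cross-section.
Rod cross-section A_rod = π/4 × (3.89 in)² = 11.88 in^2
F = P × A_rod

F ≈ 24300 lbf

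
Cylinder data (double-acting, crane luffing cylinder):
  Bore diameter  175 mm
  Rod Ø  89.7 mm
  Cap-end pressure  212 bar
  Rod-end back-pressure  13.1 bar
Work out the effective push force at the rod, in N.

Cap-side area A_cap = π/4 × (175 mm)² = 24050 mm^2
Rod-side annular area A_ann = π/4 × (175² − 89.7²) = 17730 mm^2
Net thrust = P_cap·A_cap − P_rod·A_ann = 5.099e5 N − 23230 N

F ≈ 4.87e5 N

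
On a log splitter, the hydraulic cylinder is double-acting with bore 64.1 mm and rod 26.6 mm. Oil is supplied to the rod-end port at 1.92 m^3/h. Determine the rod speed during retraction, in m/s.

Rod-side annular area A_ann = π/4 × (64.1² − 26.6²) = 2671 mm^2
Flow into the rod-end port fills the annular volume.
v = Q / A

v ≈ 0.200 m/s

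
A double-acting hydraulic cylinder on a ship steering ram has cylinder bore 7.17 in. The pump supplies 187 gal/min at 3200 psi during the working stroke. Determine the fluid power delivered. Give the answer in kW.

Hydraulic power = P × Q

W ≈ 260 kW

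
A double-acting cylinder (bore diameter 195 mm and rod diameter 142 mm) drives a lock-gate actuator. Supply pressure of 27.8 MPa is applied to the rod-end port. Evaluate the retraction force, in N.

Rod-side annular area A_ann = π/4 × (195² − 142²) = 14030 mm^2
On retraction the pressure acts on the annular area (bore minus rod).
F = P × A_ann

F ≈ 3.90e5 N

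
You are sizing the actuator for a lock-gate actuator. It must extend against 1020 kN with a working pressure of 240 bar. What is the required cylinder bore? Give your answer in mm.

Extension force acts on the full piston face: F = P × (π/4)D².
D = √(4F / (πP)) = √(4 × 1020 kN / (π × 240 bar))

D ≈ 233 mm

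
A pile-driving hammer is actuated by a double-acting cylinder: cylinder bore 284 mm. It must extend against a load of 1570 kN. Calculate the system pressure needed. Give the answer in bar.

Cap-side area A_cap = π/4 × (284 mm)² = 63350 mm^2
P = F / A = 1570 kN / A

P ≈ 248 bar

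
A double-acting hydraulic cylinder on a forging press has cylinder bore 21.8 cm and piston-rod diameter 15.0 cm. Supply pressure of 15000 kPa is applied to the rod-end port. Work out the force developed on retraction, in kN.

F ≈ 295 kN

Rod-side annular area A_ann = π/4 × (21.8² − 15.0²) = 196.5 cm^2
On retraction the pressure acts on the annular area (bore minus rod).
F = P × A_ann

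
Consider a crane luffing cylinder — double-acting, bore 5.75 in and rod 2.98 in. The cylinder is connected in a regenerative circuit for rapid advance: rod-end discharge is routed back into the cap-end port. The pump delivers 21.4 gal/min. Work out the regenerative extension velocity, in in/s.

In regeneration the rod-end outflow joins the pump flow into the cap end, so the net volume the pump must supply per unit advance equals the rod cross-section area.
Rod cross-section A_rod = π/4 × (2.98 in)² = 6.975 in^2
v = Q_pump / A_rod

v ≈ 11.8 in/s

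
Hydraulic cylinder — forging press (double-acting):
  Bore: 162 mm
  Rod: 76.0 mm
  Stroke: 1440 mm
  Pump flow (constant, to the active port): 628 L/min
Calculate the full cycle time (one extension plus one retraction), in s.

t ≈ 5.05 s

Cap-side area A_cap = π/4 × (162 mm)² = 20610 mm^2
Rod-side annular area A_ann = π/4 × (162² − 76.0²) = 16080 mm^2
t_ext = A_cap·L/Q = 2.836 s
t_ret = A_ann·L/Q = 2.212 s
t_cycle = t_ext + t_ret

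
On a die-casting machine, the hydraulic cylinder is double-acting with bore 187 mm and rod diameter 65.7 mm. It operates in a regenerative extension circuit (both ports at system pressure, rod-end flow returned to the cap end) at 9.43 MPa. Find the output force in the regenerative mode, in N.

With equal pressure on both faces, forces on the annular region cancel; the net push is pressure × rod cross-section.
Rod cross-section A_rod = π/4 × (65.7 mm)² = 3390 mm^2
F = P × A_rod

F ≈ 32000 N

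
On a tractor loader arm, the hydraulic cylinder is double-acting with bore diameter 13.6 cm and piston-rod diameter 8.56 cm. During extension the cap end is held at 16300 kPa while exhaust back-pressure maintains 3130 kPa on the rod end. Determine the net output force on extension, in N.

Cap-side area A_cap = π/4 × (13.6 cm)² = 145.3 cm^2
Rod-side annular area A_ann = π/4 × (13.6² − 8.56²) = 87.72 cm^2
Net thrust = P_cap·A_cap − P_rod·A_ann = 2.368e5 N − 27460 N

F ≈ 2.09e5 N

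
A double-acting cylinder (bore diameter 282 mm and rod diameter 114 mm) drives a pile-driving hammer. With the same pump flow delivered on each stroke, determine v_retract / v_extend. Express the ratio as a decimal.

v_ret/v_ext ≈ 1.20

Cap-side area A_cap = π/4 × (282 mm)² = 62460 mm^2
Rod-side annular area A_ann = π/4 × (282² − 114²) = 52250 mm^2
For equal Q, v ∝ 1/A, so v_ret/v_ext = A_cap/A_ann.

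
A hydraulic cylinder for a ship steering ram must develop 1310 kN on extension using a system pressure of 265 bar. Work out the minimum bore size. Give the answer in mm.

D ≈ 251 mm

Extension force acts on the full piston face: F = P × (π/4)D².
D = √(4F / (πP)) = √(4 × 1310 kN / (π × 265 bar))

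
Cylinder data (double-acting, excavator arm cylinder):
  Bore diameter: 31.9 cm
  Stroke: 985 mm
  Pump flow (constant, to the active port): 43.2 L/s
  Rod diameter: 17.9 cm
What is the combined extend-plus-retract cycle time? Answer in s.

Cap-side area A_cap = π/4 × (31.9 cm)² = 799.2 cm^2
Rod-side annular area A_ann = π/4 × (31.9² − 17.9²) = 547.6 cm^2
t_ext = A_cap·L/Q = 1.822 s
t_ret = A_ann·L/Q = 1.249 s
t_cycle = t_ext + t_ret

t ≈ 3.07 s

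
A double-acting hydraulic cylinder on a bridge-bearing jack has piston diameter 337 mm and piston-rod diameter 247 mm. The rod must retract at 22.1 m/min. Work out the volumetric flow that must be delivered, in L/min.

Q ≈ 912 L/min

Rod-side annular area A_ann = π/4 × (337² − 247²) = 41280 mm^2
Q = A × v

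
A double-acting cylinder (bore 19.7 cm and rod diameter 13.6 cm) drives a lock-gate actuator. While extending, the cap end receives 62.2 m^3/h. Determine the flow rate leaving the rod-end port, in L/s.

Cap-side area A_cap = π/4 × (19.7 cm)² = 304.8 cm^2
Rod-side annular area A_ann = π/4 × (19.7² − 13.6²) = 159.5 cm^2
Piston speed v = Q_in/A_cap; rod-end outflow Q_out = v × A_ann = Q_in × A_ann/A_cap.

Q_out ≈ 9.04 L/s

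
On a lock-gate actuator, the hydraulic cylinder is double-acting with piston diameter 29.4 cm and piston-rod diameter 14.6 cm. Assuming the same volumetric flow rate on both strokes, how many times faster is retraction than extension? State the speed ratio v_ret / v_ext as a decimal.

v_ret/v_ext ≈ 1.33

Cap-side area A_cap = π/4 × (29.4 cm)² = 678.9 cm^2
Rod-side annular area A_ann = π/4 × (29.4² − 14.6²) = 511.5 cm^2
For equal Q, v ∝ 1/A, so v_ret/v_ext = A_cap/A_ann.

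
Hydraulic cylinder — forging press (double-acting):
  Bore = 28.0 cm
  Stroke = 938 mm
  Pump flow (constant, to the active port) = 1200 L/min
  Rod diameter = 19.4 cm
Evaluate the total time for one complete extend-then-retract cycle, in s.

Cap-side area A_cap = π/4 × (28.0 cm)² = 615.8 cm^2
Rod-side annular area A_ann = π/4 × (28.0² − 19.4²) = 320.2 cm^2
t_ext = A_cap·L/Q = 2.888 s
t_ret = A_ann·L/Q = 1.502 s
t_cycle = t_ext + t_ret

t ≈ 4.39 s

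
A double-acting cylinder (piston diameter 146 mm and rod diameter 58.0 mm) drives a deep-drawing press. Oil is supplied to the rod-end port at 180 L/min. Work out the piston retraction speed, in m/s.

v ≈ 0.213 m/s

Rod-side annular area A_ann = π/4 × (146² − 58.0²) = 14100 mm^2
Flow into the rod-end port fills the annular volume.
v = Q / A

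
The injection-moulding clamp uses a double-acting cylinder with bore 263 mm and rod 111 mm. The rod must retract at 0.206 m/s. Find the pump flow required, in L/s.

Rod-side annular area A_ann = π/4 × (263² − 111²) = 44650 mm^2
Q = A × v

Q ≈ 9.20 L/s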